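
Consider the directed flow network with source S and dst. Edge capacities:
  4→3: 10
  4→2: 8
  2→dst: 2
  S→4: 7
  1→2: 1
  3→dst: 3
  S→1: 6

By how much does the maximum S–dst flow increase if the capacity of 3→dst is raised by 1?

1

Original max flow = 5.
After raising cap(3→dst), augmenting paths through that edge carry 1 more unit.
New max flow = 6. Increase = 1.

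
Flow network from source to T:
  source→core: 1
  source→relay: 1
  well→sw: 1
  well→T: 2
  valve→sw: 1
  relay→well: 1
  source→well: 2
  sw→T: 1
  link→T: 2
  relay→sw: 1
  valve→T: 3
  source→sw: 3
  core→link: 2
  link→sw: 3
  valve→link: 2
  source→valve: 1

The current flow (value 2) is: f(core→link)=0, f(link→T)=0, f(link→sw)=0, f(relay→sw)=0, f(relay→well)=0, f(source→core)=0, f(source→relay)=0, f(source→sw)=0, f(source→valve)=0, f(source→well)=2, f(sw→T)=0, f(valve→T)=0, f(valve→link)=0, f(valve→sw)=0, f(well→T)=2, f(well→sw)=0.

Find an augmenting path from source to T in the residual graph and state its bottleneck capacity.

Residual along source→valve→T: source→valve: 1, valve→T: 3.
Bottleneck = min = 1.

source→valve→T, bottleneck 1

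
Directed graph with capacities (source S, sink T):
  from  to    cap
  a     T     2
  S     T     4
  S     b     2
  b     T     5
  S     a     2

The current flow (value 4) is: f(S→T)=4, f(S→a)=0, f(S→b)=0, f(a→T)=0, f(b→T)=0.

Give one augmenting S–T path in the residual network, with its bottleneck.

Residual along S→a→T: S→a: 2, a→T: 2.
Bottleneck = min = 2.

S→a→T, bottleneck 2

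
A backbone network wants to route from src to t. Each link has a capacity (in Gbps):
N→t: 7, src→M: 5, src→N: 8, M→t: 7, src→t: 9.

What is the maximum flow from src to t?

Augment src→t: bottleneck 9. Total 9.
Augment src→N→t: bottleneck 7. Total 16.
Augment src→M→t: bottleneck 5. Total 21.
No augmenting path remains in the residual graph.

21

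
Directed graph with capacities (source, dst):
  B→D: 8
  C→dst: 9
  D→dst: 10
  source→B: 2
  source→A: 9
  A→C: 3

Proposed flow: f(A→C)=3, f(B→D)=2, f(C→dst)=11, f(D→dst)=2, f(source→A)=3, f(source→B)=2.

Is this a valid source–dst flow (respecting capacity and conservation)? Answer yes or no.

No

Capacity violated on C→dst: flow 11 > capacity 9.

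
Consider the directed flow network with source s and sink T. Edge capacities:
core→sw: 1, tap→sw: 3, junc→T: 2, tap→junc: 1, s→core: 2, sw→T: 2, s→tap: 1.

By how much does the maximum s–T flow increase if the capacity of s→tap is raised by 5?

1

Original max flow = 2.
After raising cap(s→tap), augmenting paths through that edge carry 1 more unit.
New max flow = 3. Increase = 1.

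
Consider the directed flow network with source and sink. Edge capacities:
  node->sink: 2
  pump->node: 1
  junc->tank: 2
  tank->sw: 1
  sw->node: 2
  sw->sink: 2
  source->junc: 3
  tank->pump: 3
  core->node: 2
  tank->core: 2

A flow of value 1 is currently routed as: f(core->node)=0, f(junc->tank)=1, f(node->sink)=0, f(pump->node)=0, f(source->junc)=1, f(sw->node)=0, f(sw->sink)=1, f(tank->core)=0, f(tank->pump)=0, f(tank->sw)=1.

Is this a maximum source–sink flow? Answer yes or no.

Residual path source->junc->tank->core->node->sink has bottleneck 1 > 0.
Pushing 1 along it raises the flow to 2, so the given flow is not maximum.

No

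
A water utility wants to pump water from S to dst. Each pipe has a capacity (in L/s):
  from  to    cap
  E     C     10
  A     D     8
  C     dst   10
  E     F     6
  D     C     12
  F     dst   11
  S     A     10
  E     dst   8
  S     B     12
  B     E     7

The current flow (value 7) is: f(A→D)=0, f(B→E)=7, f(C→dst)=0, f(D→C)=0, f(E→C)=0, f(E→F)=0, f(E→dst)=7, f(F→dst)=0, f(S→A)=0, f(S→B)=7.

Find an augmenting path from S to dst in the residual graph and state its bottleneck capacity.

S→A→D→C→dst, bottleneck 8

Residual along S→A→D→C→dst: S→A: 10, A→D: 8, D→C: 12, C→dst: 10.
Bottleneck = min = 8.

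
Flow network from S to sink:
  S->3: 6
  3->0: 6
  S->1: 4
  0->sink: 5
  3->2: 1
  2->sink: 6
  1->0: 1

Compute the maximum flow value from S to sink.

6

Augment S->1->0->sink: bottleneck 1. Total 1.
Augment S->3->0->sink: bottleneck 4. Total 5.
Augment S->3->2->sink: bottleneck 1. Total 6.
No augmenting path remains in the residual graph.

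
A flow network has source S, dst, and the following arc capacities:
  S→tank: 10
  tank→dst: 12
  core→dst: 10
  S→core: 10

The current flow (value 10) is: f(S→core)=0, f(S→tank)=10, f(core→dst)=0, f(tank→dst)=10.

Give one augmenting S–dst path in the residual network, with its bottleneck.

Residual along S→core→dst: S→core: 10, core→dst: 10.
Bottleneck = min = 10.

S→core→dst, bottleneck 10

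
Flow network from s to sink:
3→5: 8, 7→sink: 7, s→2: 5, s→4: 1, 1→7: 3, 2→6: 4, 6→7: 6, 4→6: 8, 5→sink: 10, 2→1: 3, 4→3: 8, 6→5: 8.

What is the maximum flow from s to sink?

6

Augment s→2→1→7→sink: bottleneck 3. Total 3.
Augment s→2→6→7→sink: bottleneck 2. Total 5.
Augment s→4→6→7→sink: bottleneck 1. Total 6.
No augmenting path remains in the residual graph.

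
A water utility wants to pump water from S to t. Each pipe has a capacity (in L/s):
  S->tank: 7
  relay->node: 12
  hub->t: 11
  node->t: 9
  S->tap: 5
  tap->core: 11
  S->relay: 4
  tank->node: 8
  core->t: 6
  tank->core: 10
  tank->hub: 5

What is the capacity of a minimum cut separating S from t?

16

Max flow = 16 (via 4 augmenting paths).
In the residual at optimum, the set reachable from S is {S}.
Cut edges: S->relay (cap 4), S->tap (cap 5), S->tank (cap 7). Sum = 16.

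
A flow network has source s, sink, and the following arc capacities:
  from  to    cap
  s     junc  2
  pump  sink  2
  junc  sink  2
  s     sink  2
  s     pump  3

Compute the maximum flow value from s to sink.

6

Augment s->sink: bottleneck 2. Total 2.
Augment s->pump->sink: bottleneck 2. Total 4.
Augment s->junc->sink: bottleneck 2. Total 6.
No augmenting path remains in the residual graph.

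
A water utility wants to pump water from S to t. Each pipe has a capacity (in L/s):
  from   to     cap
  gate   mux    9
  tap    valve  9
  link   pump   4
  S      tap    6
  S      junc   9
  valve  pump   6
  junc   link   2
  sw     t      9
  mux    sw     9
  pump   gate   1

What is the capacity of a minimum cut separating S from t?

Max flow = 1 (via 1 augmenting path).
In the residual at optimum, the set reachable from S is {S, junc, link, pump, tap, valve}.
Cut edges: pump→gate (cap 1). Sum = 1.

1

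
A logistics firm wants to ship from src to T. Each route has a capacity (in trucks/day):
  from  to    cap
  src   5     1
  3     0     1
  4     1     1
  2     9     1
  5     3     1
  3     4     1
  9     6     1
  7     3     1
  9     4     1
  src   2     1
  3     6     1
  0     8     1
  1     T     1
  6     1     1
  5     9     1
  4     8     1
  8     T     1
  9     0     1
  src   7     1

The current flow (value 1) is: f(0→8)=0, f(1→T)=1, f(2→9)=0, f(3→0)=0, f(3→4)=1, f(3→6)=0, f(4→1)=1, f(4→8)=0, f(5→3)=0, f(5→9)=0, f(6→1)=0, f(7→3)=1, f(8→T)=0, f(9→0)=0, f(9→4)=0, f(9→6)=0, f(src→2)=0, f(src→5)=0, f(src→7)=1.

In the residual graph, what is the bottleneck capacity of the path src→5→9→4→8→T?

Residual capacities along the path: src→5: 1, 5→9: 1, 9→4: 1, 4→8: 1, 8→T: 1.
Minimum is 1.

1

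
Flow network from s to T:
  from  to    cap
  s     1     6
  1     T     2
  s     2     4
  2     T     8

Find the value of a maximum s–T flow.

Augment s→1→T: bottleneck 2. Total 2.
Augment s→2→T: bottleneck 4. Total 6.
No augmenting path remains in the residual graph.

6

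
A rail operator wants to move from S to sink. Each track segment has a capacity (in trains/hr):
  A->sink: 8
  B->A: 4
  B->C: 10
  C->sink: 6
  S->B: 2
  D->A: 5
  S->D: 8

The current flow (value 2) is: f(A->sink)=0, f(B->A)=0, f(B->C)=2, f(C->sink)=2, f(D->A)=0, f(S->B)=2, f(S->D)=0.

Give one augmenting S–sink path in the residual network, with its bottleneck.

Residual along S->D->A->sink: S->D: 8, D->A: 5, A->sink: 8.
Bottleneck = min = 5.

S->D->A->sink, bottleneck 5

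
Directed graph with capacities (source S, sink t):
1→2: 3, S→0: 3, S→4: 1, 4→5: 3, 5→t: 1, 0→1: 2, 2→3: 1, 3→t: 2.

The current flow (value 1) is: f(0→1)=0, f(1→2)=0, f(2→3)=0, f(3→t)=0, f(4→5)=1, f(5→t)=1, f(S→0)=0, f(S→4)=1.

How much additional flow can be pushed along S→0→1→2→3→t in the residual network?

1

Residual capacities along the path: S→0: 3, 0→1: 2, 1→2: 3, 2→3: 1, 3→t: 2.
Minimum is 1.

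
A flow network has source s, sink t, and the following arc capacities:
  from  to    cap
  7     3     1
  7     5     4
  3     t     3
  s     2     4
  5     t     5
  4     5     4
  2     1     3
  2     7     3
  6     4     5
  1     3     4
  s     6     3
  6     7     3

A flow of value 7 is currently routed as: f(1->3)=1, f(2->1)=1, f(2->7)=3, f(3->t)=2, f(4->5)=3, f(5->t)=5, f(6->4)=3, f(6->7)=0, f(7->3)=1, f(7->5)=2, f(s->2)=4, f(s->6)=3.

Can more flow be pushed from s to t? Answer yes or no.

Residual reachable from s: {s}; t is not reachable.
Saturated cut: s->6, s->2 with total capacity 7 = current flow value. Flow is maximum.

No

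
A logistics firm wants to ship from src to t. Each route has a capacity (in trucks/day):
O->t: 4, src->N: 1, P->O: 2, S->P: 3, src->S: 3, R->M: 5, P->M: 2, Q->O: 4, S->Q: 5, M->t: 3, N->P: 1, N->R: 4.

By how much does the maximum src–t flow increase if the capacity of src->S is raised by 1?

1

Original max flow = 4.
After raising cap(src->S), augmenting paths through that edge carry 1 more unit.
New max flow = 5. Increase = 1.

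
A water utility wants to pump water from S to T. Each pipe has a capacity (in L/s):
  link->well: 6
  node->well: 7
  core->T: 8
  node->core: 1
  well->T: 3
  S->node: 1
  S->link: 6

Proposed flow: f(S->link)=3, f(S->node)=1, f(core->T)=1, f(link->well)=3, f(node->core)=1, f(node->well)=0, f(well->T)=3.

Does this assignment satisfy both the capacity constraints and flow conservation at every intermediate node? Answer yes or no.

Every edge has 0 ≤ f(e) ≤ cap(e).
At each intermediate node, inflow equals outflow.

Yes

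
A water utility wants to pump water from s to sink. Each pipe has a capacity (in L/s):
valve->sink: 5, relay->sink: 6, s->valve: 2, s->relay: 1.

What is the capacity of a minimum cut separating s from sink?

3

Max flow = 3 (via 2 augmenting paths).
In the residual at optimum, the set reachable from s is {s}.
Cut edges: s->relay (cap 1), s->valve (cap 2). Sum = 3.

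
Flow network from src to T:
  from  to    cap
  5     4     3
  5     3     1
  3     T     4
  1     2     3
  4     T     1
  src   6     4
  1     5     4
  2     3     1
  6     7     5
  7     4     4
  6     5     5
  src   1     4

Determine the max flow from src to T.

Augment src->6->7->4->T: bottleneck 1. Total 1.
Augment src->6->5->3->T: bottleneck 1. Total 2.
Augment src->1->2->3->T: bottleneck 1. Total 3.
No augmenting path remains in the residual graph.

3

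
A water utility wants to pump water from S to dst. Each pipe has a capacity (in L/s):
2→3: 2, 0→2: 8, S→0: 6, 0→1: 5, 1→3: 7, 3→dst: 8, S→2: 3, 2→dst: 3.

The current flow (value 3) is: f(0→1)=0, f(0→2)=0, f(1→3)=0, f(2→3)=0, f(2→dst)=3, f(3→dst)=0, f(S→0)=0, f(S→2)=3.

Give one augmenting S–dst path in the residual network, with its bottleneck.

S→0→1→3→dst, bottleneck 5

Residual along S→0→1→3→dst: S→0: 6, 0→1: 5, 1→3: 7, 3→dst: 8.
Bottleneck = min = 5.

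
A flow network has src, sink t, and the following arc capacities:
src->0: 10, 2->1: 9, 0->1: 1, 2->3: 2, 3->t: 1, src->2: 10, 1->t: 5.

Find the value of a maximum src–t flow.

6

Augment src->2->3->t: bottleneck 1. Total 1.
Augment src->2->1->t: bottleneck 5. Total 6.
No augmenting path remains in the residual graph.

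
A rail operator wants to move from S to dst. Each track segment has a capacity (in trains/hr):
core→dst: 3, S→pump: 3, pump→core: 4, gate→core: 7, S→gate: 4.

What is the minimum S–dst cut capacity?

Max flow = 3 (via 1 augmenting path).
In the residual at optimum, the set reachable from S is {S, core, gate, pump}.
Cut edges: core→dst (cap 3). Sum = 3.

3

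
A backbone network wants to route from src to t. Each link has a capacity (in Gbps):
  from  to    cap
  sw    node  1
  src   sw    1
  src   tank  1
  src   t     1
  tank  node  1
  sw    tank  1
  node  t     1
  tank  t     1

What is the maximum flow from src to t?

3

Augment src->t: bottleneck 1. Total 1.
Augment src->tank->t: bottleneck 1. Total 2.
Augment src->sw->node->t: bottleneck 1. Total 3.
No augmenting path remains in the residual graph.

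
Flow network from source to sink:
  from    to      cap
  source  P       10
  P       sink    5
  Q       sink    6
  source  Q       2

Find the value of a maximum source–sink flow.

7

Augment source->Q->sink: bottleneck 2. Total 2.
Augment source->P->sink: bottleneck 5. Total 7.
No augmenting path remains in the residual graph.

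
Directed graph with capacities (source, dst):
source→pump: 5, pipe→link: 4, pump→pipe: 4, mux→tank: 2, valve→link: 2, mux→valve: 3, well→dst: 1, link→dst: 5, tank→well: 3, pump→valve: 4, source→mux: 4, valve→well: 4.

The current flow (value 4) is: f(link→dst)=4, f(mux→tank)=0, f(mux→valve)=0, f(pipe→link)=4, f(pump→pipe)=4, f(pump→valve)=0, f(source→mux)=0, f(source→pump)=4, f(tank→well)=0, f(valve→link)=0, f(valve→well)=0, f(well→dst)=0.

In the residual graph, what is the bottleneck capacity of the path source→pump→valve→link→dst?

1

Residual capacities along the path: source→pump: 1, pump→valve: 4, valve→link: 2, link→dst: 1.
Minimum is 1.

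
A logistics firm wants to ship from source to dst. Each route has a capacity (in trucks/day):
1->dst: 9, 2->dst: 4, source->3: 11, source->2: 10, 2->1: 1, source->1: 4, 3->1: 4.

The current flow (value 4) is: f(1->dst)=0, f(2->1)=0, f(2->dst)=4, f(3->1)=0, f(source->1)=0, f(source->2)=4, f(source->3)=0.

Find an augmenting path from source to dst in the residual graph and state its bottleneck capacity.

Residual along source->1->dst: source->1: 4, 1->dst: 9.
Bottleneck = min = 4.

source->1->dst, bottleneck 4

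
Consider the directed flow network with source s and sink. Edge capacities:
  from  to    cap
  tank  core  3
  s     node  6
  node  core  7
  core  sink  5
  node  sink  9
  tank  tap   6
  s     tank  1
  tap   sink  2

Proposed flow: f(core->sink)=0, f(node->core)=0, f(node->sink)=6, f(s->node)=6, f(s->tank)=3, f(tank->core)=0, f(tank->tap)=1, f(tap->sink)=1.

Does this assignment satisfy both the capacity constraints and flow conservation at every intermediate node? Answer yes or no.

No

Capacity violated on s->tank: flow 3 > capacity 1.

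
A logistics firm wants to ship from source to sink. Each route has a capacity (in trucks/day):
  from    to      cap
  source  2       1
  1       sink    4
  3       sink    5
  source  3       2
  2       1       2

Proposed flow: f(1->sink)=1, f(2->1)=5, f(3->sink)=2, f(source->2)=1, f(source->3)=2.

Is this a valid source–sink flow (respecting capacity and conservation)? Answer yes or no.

Capacity violated on 2->1: flow 5 > capacity 2.

No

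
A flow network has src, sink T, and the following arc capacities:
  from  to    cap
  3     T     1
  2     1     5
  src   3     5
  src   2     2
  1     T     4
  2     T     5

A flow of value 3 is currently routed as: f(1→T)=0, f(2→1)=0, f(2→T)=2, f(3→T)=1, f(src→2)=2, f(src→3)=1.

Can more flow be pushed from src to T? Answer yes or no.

Residual reachable from src: {3, src}; T is not reachable.
Saturated cut: src→2, 3→T with total capacity 3 = current flow value. Flow is maximum.

No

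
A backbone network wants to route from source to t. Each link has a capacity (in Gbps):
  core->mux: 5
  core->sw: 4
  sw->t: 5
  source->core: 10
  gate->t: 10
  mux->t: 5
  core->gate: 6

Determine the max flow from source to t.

Augment source->core->mux->t: bottleneck 5. Total 5.
Augment source->core->gate->t: bottleneck 5. Total 10.
No augmenting path remains in the residual graph.

10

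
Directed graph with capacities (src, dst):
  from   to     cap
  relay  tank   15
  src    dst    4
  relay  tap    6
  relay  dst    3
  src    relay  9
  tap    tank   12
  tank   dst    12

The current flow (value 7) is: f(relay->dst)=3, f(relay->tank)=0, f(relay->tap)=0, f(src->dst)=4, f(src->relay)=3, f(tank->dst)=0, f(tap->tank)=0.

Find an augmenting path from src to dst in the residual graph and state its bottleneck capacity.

src->relay->tank->dst, bottleneck 6

Residual along src->relay->tank->dst: src->relay: 6, relay->tank: 15, tank->dst: 12.
Bottleneck = min = 6.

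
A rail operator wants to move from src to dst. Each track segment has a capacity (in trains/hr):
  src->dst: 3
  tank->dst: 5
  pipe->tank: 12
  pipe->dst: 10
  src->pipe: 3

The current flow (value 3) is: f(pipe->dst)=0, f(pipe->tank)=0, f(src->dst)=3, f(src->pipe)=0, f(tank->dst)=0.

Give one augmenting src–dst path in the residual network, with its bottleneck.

Residual along src->pipe->dst: src->pipe: 3, pipe->dst: 10.
Bottleneck = min = 3.

src->pipe->dst, bottleneck 3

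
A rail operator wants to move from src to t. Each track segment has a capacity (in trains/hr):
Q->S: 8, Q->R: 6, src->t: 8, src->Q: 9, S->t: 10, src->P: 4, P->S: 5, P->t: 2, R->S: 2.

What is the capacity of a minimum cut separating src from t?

Max flow = 20 (via 4 augmenting paths).
In the residual at optimum, the set reachable from src is {P, Q, R, S, src}.
Cut edges: src->t (cap 8), P->t (cap 2), S->t (cap 10). Sum = 20.

20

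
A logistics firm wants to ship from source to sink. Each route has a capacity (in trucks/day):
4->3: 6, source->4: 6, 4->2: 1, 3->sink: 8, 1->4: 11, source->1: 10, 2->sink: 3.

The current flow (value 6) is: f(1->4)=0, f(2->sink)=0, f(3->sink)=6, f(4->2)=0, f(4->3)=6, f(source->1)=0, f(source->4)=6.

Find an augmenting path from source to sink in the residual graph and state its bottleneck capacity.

Residual along source->1->4->2->sink: source->1: 10, 1->4: 11, 4->2: 1, 2->sink: 3.
Bottleneck = min = 1.

source->1->4->2->sink, bottleneck 1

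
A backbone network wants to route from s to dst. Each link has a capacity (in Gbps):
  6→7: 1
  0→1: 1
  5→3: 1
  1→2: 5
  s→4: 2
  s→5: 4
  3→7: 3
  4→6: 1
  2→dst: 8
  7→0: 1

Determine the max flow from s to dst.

1

Augment s→5→3→7→0→1→2→dst: bottleneck 1. Total 1.
No augmenting path remains in the residual graph.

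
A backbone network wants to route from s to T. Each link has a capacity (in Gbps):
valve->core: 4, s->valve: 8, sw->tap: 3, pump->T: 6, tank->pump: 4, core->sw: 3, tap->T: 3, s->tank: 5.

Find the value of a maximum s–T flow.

7

Augment s->tank->pump->T: bottleneck 4. Total 4.
Augment s->valve->core->sw->tap->T: bottleneck 3. Total 7.
No augmenting path remains in the residual graph.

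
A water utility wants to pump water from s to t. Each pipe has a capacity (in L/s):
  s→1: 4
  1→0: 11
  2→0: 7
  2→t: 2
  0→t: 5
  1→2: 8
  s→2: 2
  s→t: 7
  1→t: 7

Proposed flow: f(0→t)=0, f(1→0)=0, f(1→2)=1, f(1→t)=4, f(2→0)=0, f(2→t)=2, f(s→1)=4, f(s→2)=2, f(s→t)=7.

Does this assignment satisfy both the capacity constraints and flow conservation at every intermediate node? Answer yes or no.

Conservation fails at 1: inflow 4 ≠ outflow 5.

No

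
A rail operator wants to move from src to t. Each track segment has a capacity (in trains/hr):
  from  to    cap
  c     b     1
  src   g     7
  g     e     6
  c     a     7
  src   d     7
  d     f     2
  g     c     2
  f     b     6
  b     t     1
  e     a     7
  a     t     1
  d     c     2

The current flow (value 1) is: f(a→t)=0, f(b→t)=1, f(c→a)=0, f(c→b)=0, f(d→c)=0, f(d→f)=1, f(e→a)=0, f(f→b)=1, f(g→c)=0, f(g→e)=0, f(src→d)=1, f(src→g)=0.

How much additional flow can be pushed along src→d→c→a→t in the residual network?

Residual capacities along the path: src→d: 6, d→c: 2, c→a: 7, a→t: 1.
Minimum is 1.

1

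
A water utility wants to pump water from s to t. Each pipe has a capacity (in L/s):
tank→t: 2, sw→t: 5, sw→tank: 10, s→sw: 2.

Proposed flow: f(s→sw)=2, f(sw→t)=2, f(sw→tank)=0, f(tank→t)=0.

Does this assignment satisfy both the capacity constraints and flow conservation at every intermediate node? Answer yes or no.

Yes

Every edge has 0 ≤ f(e) ≤ cap(e).
At each intermediate node, inflow equals outflow.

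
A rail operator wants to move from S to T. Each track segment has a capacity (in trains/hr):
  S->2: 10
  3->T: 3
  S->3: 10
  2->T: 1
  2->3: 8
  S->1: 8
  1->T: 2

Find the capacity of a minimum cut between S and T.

Max flow = 6 (via 3 augmenting paths).
In the residual at optimum, the set reachable from S is {1, 2, 3, S}.
Cut edges: 2->T (cap 1), 1->T (cap 2), 3->T (cap 3). Sum = 6.

6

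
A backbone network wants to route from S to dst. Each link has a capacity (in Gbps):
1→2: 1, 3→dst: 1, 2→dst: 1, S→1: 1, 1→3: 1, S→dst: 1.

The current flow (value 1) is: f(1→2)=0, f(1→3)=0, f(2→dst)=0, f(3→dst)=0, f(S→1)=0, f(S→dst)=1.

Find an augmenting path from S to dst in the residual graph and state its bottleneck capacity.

S→1→2→dst, bottleneck 1

Residual along S→1→2→dst: S→1: 1, 1→2: 1, 2→dst: 1.
Bottleneck = min = 1.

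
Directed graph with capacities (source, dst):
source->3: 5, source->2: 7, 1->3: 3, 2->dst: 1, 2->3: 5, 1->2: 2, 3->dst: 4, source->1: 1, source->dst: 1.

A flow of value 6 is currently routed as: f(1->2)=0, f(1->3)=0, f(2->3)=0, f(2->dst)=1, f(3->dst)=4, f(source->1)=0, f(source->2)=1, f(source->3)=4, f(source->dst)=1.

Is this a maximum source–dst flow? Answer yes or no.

Residual reachable from source: {1, 2, 3, source}; dst is not reachable.
Saturated cut: source->dst, 2->dst, 3->dst with total capacity 6 = current flow value. Flow is maximum.

Yes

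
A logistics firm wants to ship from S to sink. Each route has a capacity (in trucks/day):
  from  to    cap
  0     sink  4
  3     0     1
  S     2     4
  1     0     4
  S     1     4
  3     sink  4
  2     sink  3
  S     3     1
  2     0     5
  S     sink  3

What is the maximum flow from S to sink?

Augment S->sink: bottleneck 3. Total 3.
Augment S->3->sink: bottleneck 1. Total 4.
Augment S->2->sink: bottleneck 3. Total 7.
Augment S->2->0->sink: bottleneck 1. Total 8.
Augment S->1->0->sink: bottleneck 3. Total 11.
No augmenting path remains in the residual graph.

11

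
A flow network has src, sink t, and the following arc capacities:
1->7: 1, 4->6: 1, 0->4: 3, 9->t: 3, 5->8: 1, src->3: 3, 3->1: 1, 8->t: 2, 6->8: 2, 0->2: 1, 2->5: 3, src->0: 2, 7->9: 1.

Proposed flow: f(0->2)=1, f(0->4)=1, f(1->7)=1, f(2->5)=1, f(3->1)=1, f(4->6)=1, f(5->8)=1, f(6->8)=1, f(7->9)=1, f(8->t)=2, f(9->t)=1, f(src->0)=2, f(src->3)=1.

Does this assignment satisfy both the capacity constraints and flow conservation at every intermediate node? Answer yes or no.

Every edge has 0 ≤ f(e) ≤ cap(e).
At each intermediate node, inflow equals outflow.

Yes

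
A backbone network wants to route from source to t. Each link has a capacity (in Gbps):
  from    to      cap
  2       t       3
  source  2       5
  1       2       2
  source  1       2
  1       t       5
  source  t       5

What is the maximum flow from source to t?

10

Augment source→t: bottleneck 5. Total 5.
Augment source→1→t: bottleneck 2. Total 7.
Augment source→2→t: bottleneck 3. Total 10.
No augmenting path remains in the residual graph.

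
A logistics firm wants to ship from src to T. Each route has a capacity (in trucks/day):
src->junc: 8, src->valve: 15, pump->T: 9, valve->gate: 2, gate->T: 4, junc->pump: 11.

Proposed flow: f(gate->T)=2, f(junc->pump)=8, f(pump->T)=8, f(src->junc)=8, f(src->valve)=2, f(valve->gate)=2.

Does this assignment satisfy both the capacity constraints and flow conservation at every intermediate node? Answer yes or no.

Yes

Every edge has 0 ≤ f(e) ≤ cap(e).
At each intermediate node, inflow equals outflow.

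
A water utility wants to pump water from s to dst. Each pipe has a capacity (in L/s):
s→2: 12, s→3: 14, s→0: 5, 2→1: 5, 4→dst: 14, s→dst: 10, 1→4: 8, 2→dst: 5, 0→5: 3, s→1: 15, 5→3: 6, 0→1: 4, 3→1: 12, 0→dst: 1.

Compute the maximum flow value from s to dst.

24

Augment s→dst: bottleneck 10. Total 10.
Augment s→2→dst: bottleneck 5. Total 15.
Augment s→0→dst: bottleneck 1. Total 16.
Augment s→1→4→dst: bottleneck 8. Total 24.
No augmenting path remains in the residual graph.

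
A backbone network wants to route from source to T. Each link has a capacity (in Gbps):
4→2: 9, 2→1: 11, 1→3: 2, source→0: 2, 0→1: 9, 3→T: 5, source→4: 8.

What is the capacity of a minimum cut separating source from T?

2

Max flow = 2 (via 1 augmenting path).
In the residual at optimum, the set reachable from source is {0, 1, 2, 4, source}.
Cut edges: 1→3 (cap 2). Sum = 2.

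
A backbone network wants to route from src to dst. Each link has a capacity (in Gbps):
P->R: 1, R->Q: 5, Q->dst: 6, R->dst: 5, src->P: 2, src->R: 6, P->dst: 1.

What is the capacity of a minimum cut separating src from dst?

Max flow = 8 (via 4 augmenting paths).
In the residual at optimum, the set reachable from src is {src}.
Cut edges: src->P (cap 2), src->R (cap 6). Sum = 8.

8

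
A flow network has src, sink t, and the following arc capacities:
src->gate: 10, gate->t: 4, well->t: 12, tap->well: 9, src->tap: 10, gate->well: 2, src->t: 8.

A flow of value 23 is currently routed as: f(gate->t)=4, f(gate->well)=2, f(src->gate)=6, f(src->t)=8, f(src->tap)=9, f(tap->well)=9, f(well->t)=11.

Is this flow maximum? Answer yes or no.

Yes

Residual reachable from src: {gate, src, tap}; t is not reachable.
Saturated cut: src->t, gate->well, gate->t, tap->well with total capacity 23 = current flow value. Flow is maximum.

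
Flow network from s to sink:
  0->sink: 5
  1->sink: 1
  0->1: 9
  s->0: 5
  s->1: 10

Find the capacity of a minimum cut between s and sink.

Max flow = 6 (via 2 augmenting paths).
In the residual at optimum, the set reachable from s is {1, s}.
Cut edges: s->0 (cap 5), 1->sink (cap 1). Sum = 6.

6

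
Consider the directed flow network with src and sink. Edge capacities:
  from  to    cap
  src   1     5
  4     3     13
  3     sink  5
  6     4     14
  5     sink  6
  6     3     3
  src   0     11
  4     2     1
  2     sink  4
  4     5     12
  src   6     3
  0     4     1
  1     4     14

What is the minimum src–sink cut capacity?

9

Max flow = 9 (via 5 augmenting paths).
In the residual at optimum, the set reachable from src is {0, src}.
Cut edges: src→6 (cap 3), src→1 (cap 5), 0→4 (cap 1). Sum = 9.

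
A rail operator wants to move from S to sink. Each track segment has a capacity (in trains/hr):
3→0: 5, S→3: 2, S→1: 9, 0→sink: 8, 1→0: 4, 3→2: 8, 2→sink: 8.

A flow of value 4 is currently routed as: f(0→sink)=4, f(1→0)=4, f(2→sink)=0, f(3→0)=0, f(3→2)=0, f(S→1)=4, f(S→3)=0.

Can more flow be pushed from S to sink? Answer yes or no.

Yes

Residual path S→3→0→sink has bottleneck 2 > 0.
Pushing 2 along it raises the flow to 6, so the given flow is not maximum.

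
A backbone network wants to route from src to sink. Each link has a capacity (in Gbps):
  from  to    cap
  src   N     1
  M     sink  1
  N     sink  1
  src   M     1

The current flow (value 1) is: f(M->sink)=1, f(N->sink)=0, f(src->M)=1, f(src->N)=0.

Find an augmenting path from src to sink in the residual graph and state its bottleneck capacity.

Residual along src->N->sink: src->N: 1, N->sink: 1.
Bottleneck = min = 1.

src->N->sink, bottleneck 1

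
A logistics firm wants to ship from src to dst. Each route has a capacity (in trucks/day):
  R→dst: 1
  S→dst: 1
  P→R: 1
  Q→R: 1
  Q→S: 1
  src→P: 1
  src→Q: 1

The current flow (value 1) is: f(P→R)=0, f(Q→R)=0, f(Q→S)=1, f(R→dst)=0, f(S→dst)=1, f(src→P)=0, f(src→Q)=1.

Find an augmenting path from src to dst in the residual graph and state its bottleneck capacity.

Residual along src→P→R→dst: src→P: 1, P→R: 1, R→dst: 1.
Bottleneck = min = 1.

src→P→R→dst, bottleneck 1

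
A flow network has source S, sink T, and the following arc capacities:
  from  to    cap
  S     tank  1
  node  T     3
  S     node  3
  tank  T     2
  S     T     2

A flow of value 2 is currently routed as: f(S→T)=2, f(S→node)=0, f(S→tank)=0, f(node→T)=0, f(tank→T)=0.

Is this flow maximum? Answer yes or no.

No

Residual path S→node→T has bottleneck 3 > 0.
Pushing 3 along it raises the flow to 5, so the given flow is not maximum.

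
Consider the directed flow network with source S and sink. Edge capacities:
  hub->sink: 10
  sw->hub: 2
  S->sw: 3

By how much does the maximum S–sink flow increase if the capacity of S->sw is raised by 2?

0

Original max flow = 2.
Edge S->sw does not cross the min cut (source side {S, sw}), so extra capacity there cannot help.
New max flow = 2. Increase = 0.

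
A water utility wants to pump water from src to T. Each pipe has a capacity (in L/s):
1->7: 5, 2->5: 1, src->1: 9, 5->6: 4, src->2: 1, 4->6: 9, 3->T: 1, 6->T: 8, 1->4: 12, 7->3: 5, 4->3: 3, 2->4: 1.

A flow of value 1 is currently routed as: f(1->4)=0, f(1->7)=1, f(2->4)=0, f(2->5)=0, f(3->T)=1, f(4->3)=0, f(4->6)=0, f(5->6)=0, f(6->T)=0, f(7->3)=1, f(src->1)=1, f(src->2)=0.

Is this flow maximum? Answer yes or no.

No

Residual path src->1->4->6->T has bottleneck 8 > 0.
Pushing 8 along it raises the flow to 9, so the given flow is not maximum.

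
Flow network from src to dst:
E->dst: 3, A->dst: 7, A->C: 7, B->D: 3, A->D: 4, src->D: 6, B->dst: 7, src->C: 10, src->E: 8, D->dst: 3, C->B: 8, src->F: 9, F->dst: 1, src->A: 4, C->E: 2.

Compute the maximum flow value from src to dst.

18

Augment src->A->dst: bottleneck 4. Total 4.
Augment src->F->dst: bottleneck 1. Total 5.
Augment src->E->dst: bottleneck 3. Total 8.
Augment src->D->dst: bottleneck 3. Total 11.
Augment src->C->B->dst: bottleneck 7. Total 18.
No augmenting path remains in the residual graph.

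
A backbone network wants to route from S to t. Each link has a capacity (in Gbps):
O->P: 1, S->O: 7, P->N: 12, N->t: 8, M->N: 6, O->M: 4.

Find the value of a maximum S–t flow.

5

Augment S->O->P->N->t: bottleneck 1. Total 1.
Augment S->O->M->N->t: bottleneck 4. Total 5.
No augmenting path remains in the residual graph.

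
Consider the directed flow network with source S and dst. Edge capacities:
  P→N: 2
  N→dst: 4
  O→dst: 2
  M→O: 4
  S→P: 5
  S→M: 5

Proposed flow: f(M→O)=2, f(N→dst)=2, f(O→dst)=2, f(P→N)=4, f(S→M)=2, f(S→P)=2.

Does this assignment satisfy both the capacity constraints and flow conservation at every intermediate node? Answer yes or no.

Capacity violated on P→N: flow 4 > capacity 2.

No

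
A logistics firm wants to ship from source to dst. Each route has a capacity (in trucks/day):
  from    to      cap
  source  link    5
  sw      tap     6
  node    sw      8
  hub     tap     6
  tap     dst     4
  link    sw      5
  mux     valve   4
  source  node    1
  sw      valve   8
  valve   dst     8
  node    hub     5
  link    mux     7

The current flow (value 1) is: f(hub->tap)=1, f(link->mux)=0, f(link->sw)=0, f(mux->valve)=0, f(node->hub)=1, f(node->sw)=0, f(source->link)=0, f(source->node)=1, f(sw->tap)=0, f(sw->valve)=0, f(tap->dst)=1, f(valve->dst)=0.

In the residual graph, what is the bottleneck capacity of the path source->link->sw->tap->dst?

Residual capacities along the path: source->link: 5, link->sw: 5, sw->tap: 6, tap->dst: 3.
Minimum is 3.

3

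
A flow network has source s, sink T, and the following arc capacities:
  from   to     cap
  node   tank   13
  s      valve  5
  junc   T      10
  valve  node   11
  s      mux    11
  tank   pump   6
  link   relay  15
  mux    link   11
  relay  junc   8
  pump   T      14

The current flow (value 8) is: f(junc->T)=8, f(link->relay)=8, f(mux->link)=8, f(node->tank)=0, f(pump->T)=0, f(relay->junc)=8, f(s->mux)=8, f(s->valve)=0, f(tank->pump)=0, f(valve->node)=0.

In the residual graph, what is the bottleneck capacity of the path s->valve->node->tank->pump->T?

Residual capacities along the path: s->valve: 5, valve->node: 11, node->tank: 13, tank->pump: 6, pump->T: 14.
Minimum is 5.

5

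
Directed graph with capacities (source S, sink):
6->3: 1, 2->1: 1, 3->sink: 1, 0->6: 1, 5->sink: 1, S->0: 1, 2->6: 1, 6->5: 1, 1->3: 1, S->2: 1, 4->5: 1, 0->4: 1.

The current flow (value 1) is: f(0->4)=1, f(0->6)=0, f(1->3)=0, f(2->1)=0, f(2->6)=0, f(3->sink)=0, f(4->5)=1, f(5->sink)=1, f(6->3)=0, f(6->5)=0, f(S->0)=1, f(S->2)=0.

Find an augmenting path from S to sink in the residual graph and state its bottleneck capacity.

Residual along S->2->6->3->sink: S->2: 1, 2->6: 1, 6->3: 1, 3->sink: 1.
Bottleneck = min = 1.

S->2->6->3->sink, bottleneck 1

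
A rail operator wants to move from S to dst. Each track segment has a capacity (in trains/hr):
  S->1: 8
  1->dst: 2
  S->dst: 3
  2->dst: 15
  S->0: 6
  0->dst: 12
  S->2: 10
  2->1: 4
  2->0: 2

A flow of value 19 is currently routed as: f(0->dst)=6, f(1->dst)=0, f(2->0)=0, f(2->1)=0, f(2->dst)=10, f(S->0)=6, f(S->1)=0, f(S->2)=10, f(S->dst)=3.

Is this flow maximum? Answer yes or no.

Residual path S->1->dst has bottleneck 2 > 0.
Pushing 2 along it raises the flow to 21, so the given flow is not maximum.

No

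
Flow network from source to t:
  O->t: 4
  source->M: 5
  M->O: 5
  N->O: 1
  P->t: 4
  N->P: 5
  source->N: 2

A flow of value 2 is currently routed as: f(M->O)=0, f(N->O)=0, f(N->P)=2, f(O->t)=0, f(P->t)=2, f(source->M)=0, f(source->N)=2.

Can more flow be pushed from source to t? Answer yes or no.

Yes

Residual path source->M->O->t has bottleneck 4 > 0.
Pushing 4 along it raises the flow to 6, so the given flow is not maximum.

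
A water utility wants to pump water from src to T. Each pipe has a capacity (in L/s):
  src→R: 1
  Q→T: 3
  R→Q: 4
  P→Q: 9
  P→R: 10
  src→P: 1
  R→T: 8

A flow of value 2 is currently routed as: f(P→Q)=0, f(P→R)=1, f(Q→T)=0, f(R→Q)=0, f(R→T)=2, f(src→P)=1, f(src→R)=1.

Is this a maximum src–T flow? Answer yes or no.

Yes

Residual reachable from src: {src}; T is not reachable.
Saturated cut: src→P, src→R with total capacity 2 = current flow value. Flow is maximum.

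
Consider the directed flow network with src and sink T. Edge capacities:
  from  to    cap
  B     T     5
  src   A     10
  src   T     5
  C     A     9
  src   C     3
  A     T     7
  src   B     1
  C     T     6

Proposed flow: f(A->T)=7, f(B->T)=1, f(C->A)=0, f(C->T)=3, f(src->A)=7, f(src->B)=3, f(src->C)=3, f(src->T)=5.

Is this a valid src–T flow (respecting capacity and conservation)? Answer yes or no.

Capacity violated on src->B: flow 3 > capacity 1.

No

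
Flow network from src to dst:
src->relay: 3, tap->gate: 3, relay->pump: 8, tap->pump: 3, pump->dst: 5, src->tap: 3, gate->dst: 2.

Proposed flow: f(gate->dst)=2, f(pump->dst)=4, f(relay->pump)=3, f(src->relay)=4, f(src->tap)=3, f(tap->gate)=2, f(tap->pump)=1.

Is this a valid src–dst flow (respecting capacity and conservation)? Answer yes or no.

No

Capacity violated on src->relay: flow 4 > capacity 3.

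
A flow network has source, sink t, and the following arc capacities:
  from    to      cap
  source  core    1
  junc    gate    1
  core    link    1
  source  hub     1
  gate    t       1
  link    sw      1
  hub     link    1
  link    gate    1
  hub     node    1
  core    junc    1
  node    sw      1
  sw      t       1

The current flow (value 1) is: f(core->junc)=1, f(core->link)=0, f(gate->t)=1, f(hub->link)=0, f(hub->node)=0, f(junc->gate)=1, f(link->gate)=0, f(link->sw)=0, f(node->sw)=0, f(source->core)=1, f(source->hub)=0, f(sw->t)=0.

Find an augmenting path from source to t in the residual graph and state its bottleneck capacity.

source->hub->link->sw->t, bottleneck 1

Residual along source->hub->link->sw->t: source->hub: 1, hub->link: 1, link->sw: 1, sw->t: 1.
Bottleneck = min = 1.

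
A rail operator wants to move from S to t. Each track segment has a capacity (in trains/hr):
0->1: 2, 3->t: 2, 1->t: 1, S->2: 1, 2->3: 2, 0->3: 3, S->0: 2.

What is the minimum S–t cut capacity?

3

Max flow = 3 (via 3 augmenting paths).
In the residual at optimum, the set reachable from S is {S}.
Cut edges: S->2 (cap 1), S->0 (cap 2). Sum = 3.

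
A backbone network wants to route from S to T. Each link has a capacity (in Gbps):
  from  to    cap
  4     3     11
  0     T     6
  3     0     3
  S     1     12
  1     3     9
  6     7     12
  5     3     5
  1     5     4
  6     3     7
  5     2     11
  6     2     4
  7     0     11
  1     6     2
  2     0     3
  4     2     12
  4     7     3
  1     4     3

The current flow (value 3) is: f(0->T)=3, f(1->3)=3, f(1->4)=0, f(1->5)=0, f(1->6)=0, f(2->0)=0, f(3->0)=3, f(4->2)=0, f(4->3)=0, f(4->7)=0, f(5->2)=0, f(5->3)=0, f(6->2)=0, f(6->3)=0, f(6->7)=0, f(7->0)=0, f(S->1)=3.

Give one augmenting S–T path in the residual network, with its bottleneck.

Residual along S->1->5->2->0->T: S->1: 9, 1->5: 4, 5->2: 11, 2->0: 3, 0->T: 3.
Bottleneck = min = 3.

S->1->5->2->0->T, bottleneck 3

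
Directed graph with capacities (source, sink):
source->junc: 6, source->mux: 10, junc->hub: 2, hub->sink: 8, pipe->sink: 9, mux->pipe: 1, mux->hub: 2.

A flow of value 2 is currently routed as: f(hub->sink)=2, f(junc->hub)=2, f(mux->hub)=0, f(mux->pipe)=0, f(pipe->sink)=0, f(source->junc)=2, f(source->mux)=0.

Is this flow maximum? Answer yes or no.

Residual path source->mux->hub->sink has bottleneck 2 > 0.
Pushing 2 along it raises the flow to 4, so the given flow is not maximum.

No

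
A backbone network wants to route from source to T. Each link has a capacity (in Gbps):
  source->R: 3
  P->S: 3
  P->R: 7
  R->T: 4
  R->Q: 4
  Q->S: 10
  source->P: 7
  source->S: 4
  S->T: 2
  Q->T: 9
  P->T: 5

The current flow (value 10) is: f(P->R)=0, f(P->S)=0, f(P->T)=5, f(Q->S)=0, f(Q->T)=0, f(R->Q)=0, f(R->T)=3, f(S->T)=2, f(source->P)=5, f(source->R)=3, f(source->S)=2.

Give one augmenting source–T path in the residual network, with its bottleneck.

Residual along source->P->R->T: source->P: 2, P->R: 7, R->T: 1.
Bottleneck = min = 1.

source->P->R->T, bottleneck 1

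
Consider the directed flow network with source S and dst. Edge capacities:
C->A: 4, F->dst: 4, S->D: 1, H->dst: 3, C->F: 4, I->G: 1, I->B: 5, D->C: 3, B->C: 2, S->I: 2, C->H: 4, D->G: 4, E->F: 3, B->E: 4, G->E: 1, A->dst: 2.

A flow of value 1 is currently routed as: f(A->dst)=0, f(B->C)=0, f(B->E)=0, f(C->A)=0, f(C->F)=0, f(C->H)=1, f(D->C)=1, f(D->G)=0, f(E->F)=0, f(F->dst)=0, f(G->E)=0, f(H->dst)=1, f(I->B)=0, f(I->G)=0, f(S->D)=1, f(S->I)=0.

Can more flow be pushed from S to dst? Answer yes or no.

Residual path S->I->G->E->F->dst has bottleneck 1 > 0.
Pushing 1 along it raises the flow to 2, so the given flow is not maximum.

Yes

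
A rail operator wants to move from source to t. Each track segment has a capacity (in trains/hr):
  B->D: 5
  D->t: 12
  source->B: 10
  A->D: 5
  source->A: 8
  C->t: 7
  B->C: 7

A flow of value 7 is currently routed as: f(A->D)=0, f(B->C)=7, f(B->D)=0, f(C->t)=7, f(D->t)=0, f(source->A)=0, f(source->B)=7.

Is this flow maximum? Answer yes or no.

Residual path source->B->D->t has bottleneck 3 > 0.
Pushing 3 along it raises the flow to 10, so the given flow is not maximum.

No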